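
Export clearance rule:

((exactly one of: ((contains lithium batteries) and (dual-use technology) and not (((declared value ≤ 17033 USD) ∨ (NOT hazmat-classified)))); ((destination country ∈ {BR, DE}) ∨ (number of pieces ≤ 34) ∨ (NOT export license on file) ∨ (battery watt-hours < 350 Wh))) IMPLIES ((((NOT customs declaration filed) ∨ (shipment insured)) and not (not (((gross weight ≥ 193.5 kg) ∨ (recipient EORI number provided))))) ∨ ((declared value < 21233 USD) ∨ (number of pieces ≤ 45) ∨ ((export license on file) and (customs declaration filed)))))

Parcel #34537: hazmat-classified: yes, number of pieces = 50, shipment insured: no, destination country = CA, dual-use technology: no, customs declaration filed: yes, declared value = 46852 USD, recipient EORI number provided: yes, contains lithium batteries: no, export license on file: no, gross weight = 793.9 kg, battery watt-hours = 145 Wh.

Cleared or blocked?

Atomic conditions:
  contains lithium batteries: no → false
  dual-use technology: no → false
  declared value ≤ 17033 USD: 46852 ≤ 17033 is false
  NOT hazmat-classified: yes → false
  destination country ∈ {BR, DE}: CA is not in the set → false
  number of pieces ≤ 34: 50 ≤ 34 is false
  NOT export license on file: no → true
  battery watt-hours < 350 Wh: 145 < 350 is true
  NOT customs declaration filed: yes → false
  shipment insured: no → false
  gross weight ≥ 193.5 kg: 793.9 ≥ 193.5 is true
  recipient EORI number provided: yes → true
  declared value < 21233 USD: 46852 < 21233 is false
  number of pieces ≤ 45: 50 ≤ 45 is false
  export license on file: no → false
  customs declaration filed: yes → true
Combine:
[1.1.3.1] false OR false = false
[1.1.3] NOT false = true
[1.1] false AND false AND true = false
[1.2] false OR false OR true OR true = true
[1] exactly-one(false, true) = true
[2.1.1] false OR false = false
[2.1.2.1.1] true OR true = true
[2.1.2.1] NOT true = false
[2.1.2] NOT false = true
[2.1] false AND true = false
[2.2.3] false AND true = false
[2.2] false OR false OR false = false
[2] false OR false = false
[root] true → false = false
Overall: false → blocked

Blocked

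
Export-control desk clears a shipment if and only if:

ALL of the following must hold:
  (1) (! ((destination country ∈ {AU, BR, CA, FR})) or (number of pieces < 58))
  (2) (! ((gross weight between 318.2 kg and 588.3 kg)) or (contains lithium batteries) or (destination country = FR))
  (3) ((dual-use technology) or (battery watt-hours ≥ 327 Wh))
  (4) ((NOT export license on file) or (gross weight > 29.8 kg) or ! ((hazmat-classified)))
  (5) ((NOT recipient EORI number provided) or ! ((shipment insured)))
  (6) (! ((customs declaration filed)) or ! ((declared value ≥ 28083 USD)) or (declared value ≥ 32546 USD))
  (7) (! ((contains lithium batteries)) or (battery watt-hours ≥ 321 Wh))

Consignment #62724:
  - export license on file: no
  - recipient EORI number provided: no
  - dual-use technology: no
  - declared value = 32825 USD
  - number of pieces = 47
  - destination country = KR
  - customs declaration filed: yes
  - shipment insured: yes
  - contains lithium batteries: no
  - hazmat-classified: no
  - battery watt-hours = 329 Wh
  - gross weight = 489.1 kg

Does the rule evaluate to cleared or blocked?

Atomic conditions:
  destination country ∈ {AU, BR, CA, FR}: KR is not in the set → false
  number of pieces < 58: 47 < 58 is true
  gross weight between 318.2 kg and 588.3 kg: 489.1 in [318.2, 588.3] is true
  contains lithium batteries: no → false
  destination country = FR: KR == FR is false
  dual-use technology: no → false
  battery watt-hours ≥ 327 Wh: 329 ≥ 327 is true
  NOT export license on file: no → true
  gross weight > 29.8 kg: 489.1 > 29.8 is true
  hazmat-classified: no → false
  NOT recipient EORI number provided: no → true
  shipment insured: yes → true
  customs declaration filed: yes → true
  declared value ≥ 28083 USD: 32825 ≥ 28083 is true
  declared value ≥ 32546 USD: 32825 ≥ 32546 is true
  battery watt-hours ≥ 321 Wh: 329 ≥ 321 is true
Combine:
[1.1] NOT false = true
[1] true OR true = true
[2.1] NOT true = false
[2] false OR false OR false = false
[3] false OR true = true
[4.3] NOT false = true
[4] true OR true OR true = true
[5.2] NOT true = false
[5] true OR false = true
[6.1] NOT true = false
[6.2] NOT true = false
[6] false OR false OR true = true
[7.1] NOT false = true
[7] true OR true = true
[root] true AND false AND true AND true AND true AND true AND true = false
Overall: false → blocked

Blocked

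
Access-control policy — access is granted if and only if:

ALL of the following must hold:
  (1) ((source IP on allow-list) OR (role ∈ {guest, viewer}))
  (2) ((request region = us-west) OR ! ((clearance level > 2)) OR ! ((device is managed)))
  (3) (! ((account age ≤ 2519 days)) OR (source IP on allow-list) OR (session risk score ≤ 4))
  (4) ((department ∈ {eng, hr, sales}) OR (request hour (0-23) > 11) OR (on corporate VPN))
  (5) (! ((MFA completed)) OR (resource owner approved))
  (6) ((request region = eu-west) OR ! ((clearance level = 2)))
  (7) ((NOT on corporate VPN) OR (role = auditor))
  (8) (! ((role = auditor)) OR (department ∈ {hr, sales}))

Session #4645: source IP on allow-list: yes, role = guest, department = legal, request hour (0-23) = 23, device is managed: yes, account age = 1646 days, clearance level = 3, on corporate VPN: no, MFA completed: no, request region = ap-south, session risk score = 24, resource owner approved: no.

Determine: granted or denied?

Denied

Atomic conditions:
  source IP on allow-list: yes → true
  role ∈ {guest, viewer}: guest is in the set → true
  request region = us-west: ap-south == us-west is false
  clearance level > 2: 3 > 2 is true
  device is managed: yes → true
  account age ≤ 2519 days: 1646 ≤ 2519 is true
  session risk score ≤ 4: 24 ≤ 4 is false
  department ∈ {eng, hr, sales}: legal is not in the set → false
  request hour (0-23) > 11: 23 > 11 is true
  on corporate VPN: no → false
  MFA completed: no → false
  resource owner approved: no → false
  request region = eu-west: ap-south == eu-west is false
  clearance level = 2: 3 == 2 is false
  NOT on corporate VPN: no → true
  role = auditor: guest == auditor is false
  department ∈ {hr, sales}: legal is not in the set → false
Combine:
[1] true OR true = true
[2.2] NOT true = false
[2.3] NOT true = false
[2] false OR false OR false = false
[3.1] NOT true = false
[3] false OR true OR false = true
[4] false OR true OR false = true
[5.1] NOT false = true
[5] true OR false = true
[6.2] NOT false = true
[6] false OR true = true
[7] true OR false = true
[8.1] NOT false = true
[8] true OR false = true
[root] true AND false AND true AND true AND true AND true AND true AND true = false
Overall: false → denied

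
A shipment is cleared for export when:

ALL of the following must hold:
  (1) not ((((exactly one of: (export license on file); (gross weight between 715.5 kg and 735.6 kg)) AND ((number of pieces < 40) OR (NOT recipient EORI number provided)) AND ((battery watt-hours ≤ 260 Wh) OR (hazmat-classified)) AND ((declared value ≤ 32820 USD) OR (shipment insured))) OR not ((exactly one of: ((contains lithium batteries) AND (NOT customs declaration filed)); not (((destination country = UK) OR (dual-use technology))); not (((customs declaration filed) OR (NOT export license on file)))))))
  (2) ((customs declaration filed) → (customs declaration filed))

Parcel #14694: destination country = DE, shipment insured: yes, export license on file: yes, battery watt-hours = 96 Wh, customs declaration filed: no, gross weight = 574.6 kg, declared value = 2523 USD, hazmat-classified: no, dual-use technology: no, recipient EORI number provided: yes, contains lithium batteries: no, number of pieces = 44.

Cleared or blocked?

Blocked

Atomic conditions:
  export license on file: yes → true
  gross weight between 715.5 kg and 735.6 kg: 574.6 in [715.5, 735.6] is false
  number of pieces < 40: 44 < 40 is false
  NOT recipient EORI number provided: yes → false
  battery watt-hours ≤ 260 Wh: 96 ≤ 260 is true
  hazmat-classified: no → false
  declared value ≤ 32820 USD: 2523 ≤ 32820 is true
  shipment insured: yes → true
  contains lithium batteries: no → false
  NOT customs declaration filed: no → true
  destination country = UK: DE == UK is false
  dual-use technology: no → false
  customs declaration filed: no → false
  NOT export license on file: yes → false
Combine:
[1.1.1.1] exactly-one(true, false) = true
[1.1.1.2] false OR false = false
[1.1.1.3] true OR false = true
[1.1.1.4] true OR true = true
[1.1.1] true AND false AND true AND true = false
[1.1.2.1.1] false AND true = false
[1.1.2.1.2.1] false OR false = false
[1.1.2.1.2] NOT false = true
[1.1.2.1.3.1] false OR false = false
[1.1.2.1.3] NOT false = true
[1.1.2.1] exactly-one(false, true, true) = false
[1.1.2] NOT false = true
[1.1] false OR true = true
[1] NOT true = false
[2] false → false (antecedent false ⇒ implication holds) = true
[root] false AND true = false
Overall: false → blocked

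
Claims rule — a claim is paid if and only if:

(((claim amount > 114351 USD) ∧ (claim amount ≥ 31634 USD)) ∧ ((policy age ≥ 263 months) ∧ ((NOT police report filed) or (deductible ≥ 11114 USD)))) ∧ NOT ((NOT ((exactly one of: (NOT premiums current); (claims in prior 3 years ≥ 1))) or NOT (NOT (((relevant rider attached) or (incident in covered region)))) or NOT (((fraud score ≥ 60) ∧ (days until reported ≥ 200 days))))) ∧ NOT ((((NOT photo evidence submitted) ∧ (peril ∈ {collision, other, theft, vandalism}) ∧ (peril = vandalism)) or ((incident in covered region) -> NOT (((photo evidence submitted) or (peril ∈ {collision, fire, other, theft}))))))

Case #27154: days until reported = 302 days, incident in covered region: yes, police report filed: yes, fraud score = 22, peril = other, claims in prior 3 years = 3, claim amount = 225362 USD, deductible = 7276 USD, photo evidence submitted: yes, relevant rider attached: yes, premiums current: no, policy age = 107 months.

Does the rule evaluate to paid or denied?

Atomic conditions:
  claim amount > 114351 USD: 225362 > 114351 is true
  claim amount ≥ 31634 USD: 225362 ≥ 31634 is true
  policy age ≥ 263 months: 107 ≥ 263 is false
  NOT police report filed: yes → false
  deductible ≥ 11114 USD: 7276 ≥ 11114 is false
  NOT premiums current: no → true
  claims in prior 3 years ≥ 1: 3 ≥ 1 is true
  relevant rider attached: yes → true
  incident in covered region: yes → true
  fraud score ≥ 60: 22 ≥ 60 is false
  days until reported ≥ 200 days: 302 ≥ 200 is true
  NOT photo evidence submitted: yes → false
  peril ∈ {collision, other, theft, vandalism}: other is in the set → true
  peril = vandalism: other == vandalism is false
  photo evidence submitted: yes → true
  peril ∈ {collision, fire, other, theft}: other is in the set → true
Combine:
[1.1] true AND true = true
[1.2.2] false OR false = false
[1.2] false AND false = false
[1] true AND false = false
[2.1.1.1] exactly-one(true, true) = false
[2.1.1] NOT false = true
[2.1.2.1.1] true OR true = true
[2.1.2.1] NOT true = false
[2.1.2] NOT false = true
[2.1.3.1] false AND true = false
[2.1.3] NOT false = true
[2.1] true OR true OR true = true
[2] NOT true = false
[3.1.1] false AND true AND false = false
[3.1.2.2.1] true OR true = true
[3.1.2.2] NOT true = false
[3.1.2] true → false = false
[3.1] false OR false = false
[3] NOT false = true
[root] false AND false AND true = false
Overall: false → denied

Denied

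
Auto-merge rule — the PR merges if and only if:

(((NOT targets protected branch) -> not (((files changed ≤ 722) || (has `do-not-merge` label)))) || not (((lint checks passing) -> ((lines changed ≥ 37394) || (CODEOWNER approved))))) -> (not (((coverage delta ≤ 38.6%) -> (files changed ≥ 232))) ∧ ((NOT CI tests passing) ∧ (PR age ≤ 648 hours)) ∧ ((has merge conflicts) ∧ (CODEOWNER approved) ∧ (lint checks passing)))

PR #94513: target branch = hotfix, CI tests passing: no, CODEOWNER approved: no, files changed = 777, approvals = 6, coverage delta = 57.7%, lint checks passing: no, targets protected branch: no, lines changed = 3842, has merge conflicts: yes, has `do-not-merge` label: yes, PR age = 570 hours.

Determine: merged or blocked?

Atomic conditions:
  NOT targets protected branch: no → true
  files changed ≤ 722: 777 ≤ 722 is false
  has `do-not-merge` label: yes → true
  lint checks passing: no → false
  lines changed ≥ 37394: 3842 ≥ 37394 is false
  CODEOWNER approved: no → false
  coverage delta ≤ 38.6%: 57.7 ≤ 38.6 is false
  files changed ≥ 232: 777 ≥ 232 is true
  NOT CI tests passing: no → true
  PR age ≤ 648 hours: 570 ≤ 648 is true
  has merge conflicts: yes → true
Combine:
[1.1.2.1] false OR true = true
[1.1.2] NOT true = false
[1.1] true → false = false
[1.2.1.2] false OR false = false
[1.2.1] false → false (antecedent false ⇒ implication holds) = true
[1.2] NOT true = false
[1] false OR false = false
[2.1.1] false → true (antecedent false ⇒ implication holds) = true
[2.1] NOT true = false
[2.2] true AND true = true
[2.3] true AND false AND false = false
[2] false AND true AND false = false
[root] false → false (antecedent false ⇒ implication holds) = true
Overall: true → merged

Merged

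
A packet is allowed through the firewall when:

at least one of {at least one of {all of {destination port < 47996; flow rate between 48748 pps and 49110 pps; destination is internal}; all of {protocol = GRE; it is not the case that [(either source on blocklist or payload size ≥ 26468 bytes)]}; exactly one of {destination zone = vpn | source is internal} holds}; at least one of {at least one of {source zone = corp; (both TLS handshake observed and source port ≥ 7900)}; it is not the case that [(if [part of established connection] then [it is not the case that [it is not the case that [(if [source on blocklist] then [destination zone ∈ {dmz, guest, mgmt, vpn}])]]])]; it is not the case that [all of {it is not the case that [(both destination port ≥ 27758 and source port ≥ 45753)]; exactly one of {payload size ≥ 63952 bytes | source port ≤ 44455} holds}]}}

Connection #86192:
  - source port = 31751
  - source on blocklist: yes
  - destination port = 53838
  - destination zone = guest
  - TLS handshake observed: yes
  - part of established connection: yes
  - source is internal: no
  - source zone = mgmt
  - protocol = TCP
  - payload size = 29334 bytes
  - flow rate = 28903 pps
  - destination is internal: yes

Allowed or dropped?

Atomic conditions:
  destination port < 47996: 53838 < 47996 is false
  flow rate between 48748 pps and 49110 pps: 28903 in [48748, 49110] is false
  destination is internal: yes → true
  protocol = GRE: TCP == GRE is false
  source on blocklist: yes → true
  payload size ≥ 26468 bytes: 29334 ≥ 26468 is true
  destination zone = vpn: guest == vpn is false
  source is internal: no → false
  source zone = corp: mgmt == corp is false
  TLS handshake observed: yes → true
  source port ≥ 7900: 31751 ≥ 7900 is true
  part of established connection: yes → true
  destination zone ∈ {dmz, guest, mgmt, vpn}: guest is in the set → true
  destination port ≥ 27758: 53838 ≥ 27758 is true
  source port ≥ 45753: 31751 ≥ 45753 is false
  payload size ≥ 63952 bytes: 29334 ≥ 63952 is false
  source port ≤ 44455: 31751 ≤ 44455 is true
Combine:
[1.1] false AND false AND true = false
[1.2.2.1] true OR true = true
[1.2.2] NOT true = false
[1.2] false AND false = false
[1.3] exactly-one(false, false) = false
[1] false OR false OR false = false
[2.1.2] true AND true = true
[2.1] false OR true = true
[2.2.1.2.1.1] true → true = true
[2.2.1.2.1] NOT true = false
[2.2.1.2] NOT false = true
[2.2.1] true → true = true
[2.2] NOT true = false
[2.3.1.1.1] true AND false = false
[2.3.1.1] NOT false = true
[2.3.1.2] exactly-one(false, true) = true
[2.3.1] true AND true = true
[2.3] NOT true = false
[2] true OR false OR false = true
[root] false OR true = true
Overall: true → allowed

Allowed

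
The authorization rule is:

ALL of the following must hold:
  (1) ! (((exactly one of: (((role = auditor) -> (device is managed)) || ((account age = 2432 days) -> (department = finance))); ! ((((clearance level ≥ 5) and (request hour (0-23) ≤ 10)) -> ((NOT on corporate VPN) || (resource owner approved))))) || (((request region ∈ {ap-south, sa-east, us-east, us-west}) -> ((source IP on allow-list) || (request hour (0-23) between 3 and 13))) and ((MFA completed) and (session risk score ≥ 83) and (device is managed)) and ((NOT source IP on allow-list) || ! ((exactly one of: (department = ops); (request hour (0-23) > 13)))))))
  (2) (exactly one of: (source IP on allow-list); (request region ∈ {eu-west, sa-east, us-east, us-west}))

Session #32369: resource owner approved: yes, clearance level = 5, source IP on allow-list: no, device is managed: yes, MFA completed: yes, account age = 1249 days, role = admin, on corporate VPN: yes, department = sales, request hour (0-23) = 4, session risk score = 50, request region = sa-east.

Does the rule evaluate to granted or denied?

Denied

Atomic conditions:
  role = auditor: admin == auditor is false
  device is managed: yes → true
  account age = 2432 days: 1249 == 2432 is false
  department = finance: sales == finance is false
  clearance level ≥ 5: 5 ≥ 5 is true
  request hour (0-23) ≤ 10: 4 ≤ 10 is true
  NOT on corporate VPN: yes → false
  resource owner approved: yes → true
  request region ∈ {ap-south, sa-east, us-east, us-west}: sa-east is in the set → true
  source IP on allow-list: no → false
  request hour (0-23) between 3 and 13: 4 in [3, 13] is true
  MFA completed: yes → true
  session risk score ≥ 83: 50 ≥ 83 is false
  NOT source IP on allow-list: no → true
  department = ops: sales == ops is false
  request hour (0-23) > 13: 4 > 13 is false
  request region ∈ {eu-west, sa-east, us-east, us-west}: sa-east is in the set → true
Combine:
[1.1.1.1.1] false → true (antecedent false ⇒ implication holds) = true
[1.1.1.1.2] false → false (antecedent false ⇒ implication holds) = true
[1.1.1.1] true OR true = true
[1.1.1.2.1.1] true AND true = true
[1.1.1.2.1.2] false OR true = true
[1.1.1.2.1] true → true = true
[1.1.1.2] NOT true = false
[1.1.1] exactly-one(true, false) = true
[1.1.2.1.2] false OR true = true
[1.1.2.1] true → true = true
[1.1.2.2] true AND false AND true = false
[1.1.2.3.2.1] exactly-one(false, false) = false
[1.1.2.3.2] NOT false = true
[1.1.2.3] true OR true = true
[1.1.2] true AND false AND true = false
[1.1] true OR false = true
[1] NOT true = false
[2] exactly-one(false, true) = true
[root] false AND true = false
Overall: false → denied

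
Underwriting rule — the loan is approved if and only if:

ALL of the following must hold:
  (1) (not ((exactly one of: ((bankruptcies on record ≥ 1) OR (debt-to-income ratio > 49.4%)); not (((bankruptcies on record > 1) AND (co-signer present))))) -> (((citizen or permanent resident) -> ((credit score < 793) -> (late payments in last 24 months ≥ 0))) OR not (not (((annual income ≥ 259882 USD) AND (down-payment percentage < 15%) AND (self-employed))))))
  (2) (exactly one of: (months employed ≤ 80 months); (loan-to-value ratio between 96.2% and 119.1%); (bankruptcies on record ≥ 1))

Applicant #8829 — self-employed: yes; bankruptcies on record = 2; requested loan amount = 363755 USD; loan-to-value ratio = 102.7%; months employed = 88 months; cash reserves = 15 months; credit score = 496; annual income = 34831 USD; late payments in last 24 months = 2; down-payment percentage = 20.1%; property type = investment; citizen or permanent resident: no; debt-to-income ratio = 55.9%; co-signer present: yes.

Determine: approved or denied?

Denied

Atomic conditions:
  bankruptcies on record ≥ 1: 2 ≥ 1 is true
  debt-to-income ratio > 49.4%: 55.9 > 49.4 is true
  bankruptcies on record > 1: 2 > 1 is true
  co-signer present: yes → true
  citizen or permanent resident: no → false
  credit score < 793: 496 < 793 is true
  late payments in last 24 months ≥ 0: 2 ≥ 0 is true
  annual income ≥ 259882 USD: 34831 ≥ 259882 is false
  down-payment percentage < 15%: 20.1 < 15 is false
  self-employed: yes → true
  months employed ≤ 80 months: 88 ≤ 80 is false
  loan-to-value ratio between 96.2% and 119.1%: 102.7 in [96.2, 119.1] is true
Combine:
[1.1.1.1] true OR true = true
[1.1.1.2.1] true AND true = true
[1.1.1.2] NOT true = false
[1.1.1] exactly-one(true, false) = true
[1.1] NOT true = false
[1.2.1.2] true → true = true
[1.2.1] false → true (antecedent false ⇒ implication holds) = true
[1.2.2.1.1] false AND false AND true = false
[1.2.2.1] NOT false = true
[1.2.2] NOT true = false
[1.2] true OR false = true
[1] false → true (antecedent false ⇒ implication holds) = true
[2] exactly-one(false, true, true) = false
[root] true AND false = false
Overall: false → denied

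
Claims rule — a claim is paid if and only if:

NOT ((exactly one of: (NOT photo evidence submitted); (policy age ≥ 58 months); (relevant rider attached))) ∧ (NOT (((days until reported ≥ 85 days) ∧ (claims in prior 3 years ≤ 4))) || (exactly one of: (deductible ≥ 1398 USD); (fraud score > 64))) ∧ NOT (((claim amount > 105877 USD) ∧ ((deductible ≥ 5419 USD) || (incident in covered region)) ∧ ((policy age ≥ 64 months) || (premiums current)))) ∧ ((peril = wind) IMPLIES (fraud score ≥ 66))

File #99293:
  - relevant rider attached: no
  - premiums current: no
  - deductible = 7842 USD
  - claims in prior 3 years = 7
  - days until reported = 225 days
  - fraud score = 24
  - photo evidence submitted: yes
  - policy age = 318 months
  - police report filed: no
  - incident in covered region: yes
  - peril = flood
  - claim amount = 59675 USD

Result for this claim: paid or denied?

Denied

Atomic conditions:
  NOT photo evidence submitted: yes → false
  policy age ≥ 58 months: 318 ≥ 58 is true
  relevant rider attached: no → false
  days until reported ≥ 85 days: 225 ≥ 85 is true
  claims in prior 3 years ≤ 4: 7 ≤ 4 is false
  deductible ≥ 1398 USD: 7842 ≥ 1398 is true
  fraud score > 64: 24 > 64 is false
  claim amount > 105877 USD: 59675 > 105877 is false
  deductible ≥ 5419 USD: 7842 ≥ 5419 is true
  incident in covered region: yes → true
  policy age ≥ 64 months: 318 ≥ 64 is true
  premiums current: no → false
  peril = wind: flood == wind is false
  fraud score ≥ 66: 24 ≥ 66 is false
Combine:
[1.1] exactly-one(false, true, false) = true
[1] NOT true = false
[2.1.1] true AND false = false
[2.1] NOT false = true
[2.2] exactly-one(true, false) = true
[2] true OR true = true
[3.1.2] true OR true = true
[3.1.3] true OR false = true
[3.1] false AND true AND true = false
[3] NOT false = true
[4] false → false (antecedent false ⇒ implication holds) = true
[root] false AND true AND true AND true = false
Overall: false → denied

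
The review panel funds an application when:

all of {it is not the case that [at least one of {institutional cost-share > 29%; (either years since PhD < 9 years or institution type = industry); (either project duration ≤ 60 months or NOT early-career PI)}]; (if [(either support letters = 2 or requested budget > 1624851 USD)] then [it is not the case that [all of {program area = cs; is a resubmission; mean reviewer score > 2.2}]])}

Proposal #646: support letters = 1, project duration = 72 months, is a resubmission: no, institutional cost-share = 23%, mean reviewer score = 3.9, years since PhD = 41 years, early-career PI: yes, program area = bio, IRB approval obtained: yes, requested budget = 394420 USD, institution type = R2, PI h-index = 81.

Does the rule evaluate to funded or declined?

Atomic conditions:
  institutional cost-share > 29%: 23 > 29 is false
  years since PhD < 9 years: 41 < 9 is false
  institution type = industry: R2 == industry is false
  project duration ≤ 60 months: 72 ≤ 60 is false
  NOT early-career PI: yes → false
  support letters = 2: 1 == 2 is false
  requested budget > 1624851 USD: 394420 > 1624851 is false
  program area = cs: bio == cs is false
  is a resubmission: no → false
  mean reviewer score > 2.2: 3.9 > 2.2 is true
Combine:
[1.1.2] false OR false = false
[1.1.3] false OR false = false
[1.1] false OR false OR false = false
[1] NOT false = true
[2.1] false OR false = false
[2.2.1] false AND false AND true = false
[2.2] NOT false = true
[2] false → true (antecedent false ⇒ implication holds) = true
[root] true AND true = true
Overall: true → funded

Funded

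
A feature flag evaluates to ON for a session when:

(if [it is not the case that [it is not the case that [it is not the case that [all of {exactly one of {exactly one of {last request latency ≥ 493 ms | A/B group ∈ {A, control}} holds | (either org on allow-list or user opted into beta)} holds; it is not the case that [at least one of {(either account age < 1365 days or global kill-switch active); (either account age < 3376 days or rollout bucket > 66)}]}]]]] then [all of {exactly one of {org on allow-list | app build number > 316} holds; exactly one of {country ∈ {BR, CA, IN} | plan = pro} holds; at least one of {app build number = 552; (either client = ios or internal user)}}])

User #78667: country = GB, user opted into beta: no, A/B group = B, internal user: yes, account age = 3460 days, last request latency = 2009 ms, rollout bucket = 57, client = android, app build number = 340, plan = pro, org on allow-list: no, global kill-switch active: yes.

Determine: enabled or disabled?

Atomic conditions:
  last request latency ≥ 493 ms: 2009 ≥ 493 is true
  A/B group ∈ {A, control}: B is not in the set → false
  org on allow-list: no → false
  user opted into beta: no → false
  account age < 1365 days: 3460 < 1365 is false
  global kill-switch active: yes → true
  account age < 3376 days: 3460 < 3376 is false
  rollout bucket > 66: 57 > 66 is false
  app build number > 316: 340 > 316 is true
  country ∈ {BR, CA, IN}: GB is not in the set → false
  plan = pro: pro == pro is true
  app build number = 552: 340 == 552 is false
  client = ios: android == ios is false
  internal user: yes → true
Combine:
[1.1.1.1.1.1] exactly-one(true, false) = true
[1.1.1.1.1.2] false OR false = false
[1.1.1.1.1] exactly-one(true, false) = true
[1.1.1.1.2.1.1] false OR true = true
[1.1.1.1.2.1.2] false OR false = false
[1.1.1.1.2.1] true OR false = true
[1.1.1.1.2] NOT true = false
[1.1.1.1] true AND false = false
[1.1.1] NOT false = true
[1.1] NOT true = false
[1] NOT false = true
[2.1] exactly-one(false, true) = true
[2.2] exactly-one(false, true) = true
[2.3.2] false OR true = true
[2.3] false OR true = true
[2] true AND true AND true = true
[root] true → true = true
Overall: true → enabled

Enabled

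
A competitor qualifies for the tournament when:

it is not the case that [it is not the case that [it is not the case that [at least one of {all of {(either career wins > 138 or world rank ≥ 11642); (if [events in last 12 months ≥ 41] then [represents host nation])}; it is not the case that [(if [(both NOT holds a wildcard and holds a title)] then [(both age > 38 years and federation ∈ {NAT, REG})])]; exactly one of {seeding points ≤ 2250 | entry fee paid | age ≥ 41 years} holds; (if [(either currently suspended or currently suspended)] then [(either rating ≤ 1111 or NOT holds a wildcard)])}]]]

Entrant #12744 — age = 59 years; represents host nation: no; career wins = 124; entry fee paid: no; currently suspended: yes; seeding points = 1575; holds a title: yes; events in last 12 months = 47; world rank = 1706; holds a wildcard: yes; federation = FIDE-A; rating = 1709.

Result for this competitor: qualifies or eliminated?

Atomic conditions:
  career wins > 138: 124 > 138 is false
  world rank ≥ 11642: 1706 ≥ 11642 is false
  events in last 12 months ≥ 41: 47 ≥ 41 is true
  represents host nation: no → false
  NOT holds a wildcard: yes → false
  holds a title: yes → true
  age > 38 years: 59 > 38 is true
  federation ∈ {NAT, REG}: FIDE-A is not in the set → false
  seeding points ≤ 2250: 1575 ≤ 2250 is true
  entry fee paid: no → false
  age ≥ 41 years: 59 ≥ 41 is true
  currently suspended: yes → true
  rating ≤ 1111: 1709 ≤ 1111 is false
Combine:
[1.1.1.1.1] false OR false = false
[1.1.1.1.2] true → false = false
[1.1.1.1] false AND false = false
[1.1.1.2.1.1] false AND true = false
[1.1.1.2.1.2] true AND false = false
[1.1.1.2.1] false → false (antecedent false ⇒ implication holds) = true
[1.1.1.2] NOT true = false
[1.1.1.3] exactly-one(true, false, true) = false
[1.1.1.4.1] true OR true = true
[1.1.1.4.2] false OR false = false
[1.1.1.4] true → false = false
[1.1.1] false OR false OR false OR false = false
[1.1] NOT false = true
[1] NOT true = false
[root] NOT false = true
Overall: true → qualifies

Qualifies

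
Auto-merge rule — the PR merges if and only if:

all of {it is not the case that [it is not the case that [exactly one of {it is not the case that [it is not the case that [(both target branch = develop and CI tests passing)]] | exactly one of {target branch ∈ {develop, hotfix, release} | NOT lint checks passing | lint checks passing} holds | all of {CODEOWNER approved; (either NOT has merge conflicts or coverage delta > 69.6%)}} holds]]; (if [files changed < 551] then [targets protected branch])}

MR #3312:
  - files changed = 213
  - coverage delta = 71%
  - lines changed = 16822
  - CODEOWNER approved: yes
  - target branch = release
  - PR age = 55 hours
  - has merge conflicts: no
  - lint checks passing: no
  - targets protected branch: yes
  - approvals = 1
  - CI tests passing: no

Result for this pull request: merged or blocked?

Merged

Atomic conditions:
  target branch = develop: release == develop is false
  CI tests passing: no → false
  target branch ∈ {develop, hotfix, release}: release is in the set → true
  NOT lint checks passing: no → true
  lint checks passing: no → false
  CODEOWNER approved: yes → true
  NOT has merge conflicts: no → true
  coverage delta > 69.6%: 71 > 69.6 is true
  files changed < 551: 213 < 551 is true
  targets protected branch: yes → true
Combine:
[1.1.1.1.1.1] false AND false = false
[1.1.1.1.1] NOT false = true
[1.1.1.1] NOT true = false
[1.1.1.2] exactly-one(true, true, false) = false
[1.1.1.3.2] true OR true = true
[1.1.1.3] true AND true = true
[1.1.1] exactly-one(false, false, true) = true
[1.1] NOT true = false
[1] NOT false = true
[2] true → true = true
[root] true AND true = true
Overall: true → merged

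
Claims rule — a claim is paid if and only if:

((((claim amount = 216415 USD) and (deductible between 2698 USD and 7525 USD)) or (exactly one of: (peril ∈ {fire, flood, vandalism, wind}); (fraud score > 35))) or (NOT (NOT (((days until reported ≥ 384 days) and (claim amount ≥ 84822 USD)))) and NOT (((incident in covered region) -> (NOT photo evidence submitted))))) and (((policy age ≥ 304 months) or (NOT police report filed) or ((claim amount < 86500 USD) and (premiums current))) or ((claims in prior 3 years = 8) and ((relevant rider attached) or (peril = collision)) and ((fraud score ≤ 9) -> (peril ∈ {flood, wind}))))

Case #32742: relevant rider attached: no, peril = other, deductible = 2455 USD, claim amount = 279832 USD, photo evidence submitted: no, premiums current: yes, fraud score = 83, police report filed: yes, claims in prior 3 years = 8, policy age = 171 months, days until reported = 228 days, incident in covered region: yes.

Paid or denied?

Atomic conditions:
  claim amount = 216415 USD: 279832 == 216415 is false
  deductible between 2698 USD and 7525 USD: 2455 in [2698, 7525] is false
  peril ∈ {fire, flood, vandalism, wind}: other is not in the set → false
  fraud score > 35: 83 > 35 is true
  days until reported ≥ 384 days: 228 ≥ 384 is false
  claim amount ≥ 84822 USD: 279832 ≥ 84822 is true
  incident in covered region: yes → true
  NOT photo evidence submitted: no → true
  policy age ≥ 304 months: 171 ≥ 304 is false
  NOT police report filed: yes → false
  claim amount < 86500 USD: 279832 < 86500 is false
  premiums current: yes → true
  claims in prior 3 years = 8: 8 == 8 is true
  relevant rider attached: no → false
  peril = collision: other == collision is false
  fraud score ≤ 9: 83 ≤ 9 is false
  peril ∈ {flood, wind}: other is not in the set → false
Combine:
[1.1.1] false AND false = false
[1.1.2] exactly-one(false, true) = true
[1.1] false OR true = true
[1.2.1.1.1] false AND true = false
[1.2.1.1] NOT false = true
[1.2.1] NOT true = false
[1.2.2.1] true → true = true
[1.2.2] NOT true = false
[1.2] false AND false = false
[1] true OR false = true
[2.1.3] false AND true = false
[2.1] false OR false OR false = false
[2.2.2] false OR false = false
[2.2.3] false → false (antecedent false ⇒ implication holds) = true
[2.2] true AND false AND true = false
[2] false OR false = false
[root] true AND false = false
Overall: false → denied

Denied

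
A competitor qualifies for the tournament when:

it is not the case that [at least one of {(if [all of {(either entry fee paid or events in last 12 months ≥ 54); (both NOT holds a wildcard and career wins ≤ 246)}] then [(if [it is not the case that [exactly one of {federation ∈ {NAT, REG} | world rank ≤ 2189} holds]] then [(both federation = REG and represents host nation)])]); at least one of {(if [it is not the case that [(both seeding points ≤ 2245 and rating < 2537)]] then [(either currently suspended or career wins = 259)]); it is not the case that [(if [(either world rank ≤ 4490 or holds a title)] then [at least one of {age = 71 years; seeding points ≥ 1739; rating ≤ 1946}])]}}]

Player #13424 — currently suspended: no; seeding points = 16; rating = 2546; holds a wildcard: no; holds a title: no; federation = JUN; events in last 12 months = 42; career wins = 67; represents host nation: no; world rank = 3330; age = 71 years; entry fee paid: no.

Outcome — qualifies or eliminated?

Atomic conditions:
  entry fee paid: no → false
  events in last 12 months ≥ 54: 42 ≥ 54 is false
  NOT holds a wildcard: no → true
  career wins ≤ 246: 67 ≤ 246 is true
  federation ∈ {NAT, REG}: JUN is not in the set → false
  world rank ≤ 2189: 3330 ≤ 2189 is false
  federation = REG: JUN == REG is false
  represents host nation: no → false
  seeding points ≤ 2245: 16 ≤ 2245 is true
  rating < 2537: 2546 < 2537 is false
  currently suspended: no → false
  career wins = 259: 67 == 259 is false
  world rank ≤ 4490: 3330 ≤ 4490 is true
  holds a title: no → false
  age = 71 years: 71 == 71 is true
  seeding points ≥ 1739: 16 ≥ 1739 is false
  rating ≤ 1946: 2546 ≤ 1946 is false
Combine:
[1.1.1.1] false OR false = false
[1.1.1.2] true AND true = true
[1.1.1] false AND true = false
[1.1.2.1.1] exactly-one(false, false) = false
[1.1.2.1] NOT false = true
[1.1.2.2] false AND false = false
[1.1.2] true → false = false
[1.1] false → false (antecedent false ⇒ implication holds) = true
[1.2.1.1.1] true AND false = false
[1.2.1.1] NOT false = true
[1.2.1.2] false OR false = false
[1.2.1] true → false = false
[1.2.2.1.1] true OR false = true
[1.2.2.1.2] true OR false OR false = true
[1.2.2.1] true → true = true
[1.2.2] NOT true = false
[1.2] false OR false = false
[1] true OR false = true
[root] NOT true = false
Overall: false → eliminated

Eliminated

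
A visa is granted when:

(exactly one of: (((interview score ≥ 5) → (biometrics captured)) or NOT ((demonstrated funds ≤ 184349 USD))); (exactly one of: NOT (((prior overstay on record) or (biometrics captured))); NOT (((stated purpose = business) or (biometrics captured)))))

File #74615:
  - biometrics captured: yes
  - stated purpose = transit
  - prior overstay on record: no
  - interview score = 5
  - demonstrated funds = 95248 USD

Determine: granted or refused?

Granted

Atomic conditions:
  interview score ≥ 5: 5 ≥ 5 is true
  biometrics captured: yes → true
  demonstrated funds ≤ 184349 USD: 95248 ≤ 184349 is true
  prior overstay on record: no → false
  stated purpose = business: transit == business is false
Combine:
[1.1] true → true = true
[1.2] NOT true = false
[1] true OR false = true
[2.1.1] false OR true = true
[2.1] NOT true = false
[2.2.1] false OR true = true
[2.2] NOT true = false
[2] exactly-one(false, false) = false
[root] exactly-one(true, false) = true
Overall: true → granted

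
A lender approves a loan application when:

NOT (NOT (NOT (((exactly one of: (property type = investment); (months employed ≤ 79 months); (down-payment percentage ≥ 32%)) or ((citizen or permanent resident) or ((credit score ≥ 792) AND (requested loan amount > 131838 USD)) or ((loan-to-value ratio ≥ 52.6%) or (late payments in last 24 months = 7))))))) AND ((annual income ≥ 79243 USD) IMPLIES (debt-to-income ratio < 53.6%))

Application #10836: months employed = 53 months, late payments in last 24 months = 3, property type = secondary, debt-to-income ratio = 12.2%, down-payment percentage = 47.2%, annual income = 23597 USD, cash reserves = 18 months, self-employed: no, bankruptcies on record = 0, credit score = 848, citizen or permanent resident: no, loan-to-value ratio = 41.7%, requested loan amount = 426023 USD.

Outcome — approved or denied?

Atomic conditions:
  property type = investment: secondary == investment is false
  months employed ≤ 79 months: 53 ≤ 79 is true
  down-payment percentage ≥ 32%: 47.2 ≥ 32 is true
  citizen or permanent resident: no → false
  credit score ≥ 792: 848 ≥ 792 is true
  requested loan amount > 131838 USD: 426023 > 131838 is true
  loan-to-value ratio ≥ 52.6%: 41.7 ≥ 52.6 is false
  late payments in last 24 months = 7: 3 == 7 is false
  annual income ≥ 79243 USD: 23597 ≥ 79243 is false
  debt-to-income ratio < 53.6%: 12.2 < 53.6 is true
Combine:
[1.1.1.1.1] exactly-one(false, true, true) = false
[1.1.1.1.2.2] true AND true = true
[1.1.1.1.2.3] false OR false = false
[1.1.1.1.2] false OR true OR false = true
[1.1.1.1] false OR true = true
[1.1.1] NOT true = false
[1.1] NOT false = true
[1] NOT true = false
[2] false → true (antecedent false ⇒ implication holds) = true
[root] false AND true = false
Overall: false → denied

Denied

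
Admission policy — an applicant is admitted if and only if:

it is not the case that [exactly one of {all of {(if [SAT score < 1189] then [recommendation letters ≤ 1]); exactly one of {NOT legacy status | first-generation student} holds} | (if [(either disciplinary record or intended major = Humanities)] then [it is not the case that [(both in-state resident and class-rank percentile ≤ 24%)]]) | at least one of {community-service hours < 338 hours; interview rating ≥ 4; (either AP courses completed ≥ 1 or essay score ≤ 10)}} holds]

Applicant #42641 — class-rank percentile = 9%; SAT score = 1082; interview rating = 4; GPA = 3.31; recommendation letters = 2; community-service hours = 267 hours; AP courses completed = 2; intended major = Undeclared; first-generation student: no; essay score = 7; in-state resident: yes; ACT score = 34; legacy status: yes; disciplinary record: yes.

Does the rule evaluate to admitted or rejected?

Rejected

Atomic conditions:
  SAT score < 1189: 1082 < 1189 is true
  recommendation letters ≤ 1: 2 ≤ 1 is false
  NOT legacy status: yes → false
  first-generation student: no → false
  disciplinary record: yes → true
  intended major = Humanities: Undeclared == Humanities is false
  in-state resident: yes → true
  class-rank percentile ≤ 24%: 9 ≤ 24 is true
  community-service hours < 338 hours: 267 < 338 is true
  interview rating ≥ 4: 4 ≥ 4 is true
  AP courses completed ≥ 1: 2 ≥ 1 is true
  essay score ≤ 10: 7 ≤ 10 is true
Combine:
[1.1.1] true → false = false
[1.1.2] exactly-one(false, false) = false
[1.1] false AND false = false
[1.2.1] true OR false = true
[1.2.2.1] true AND true = true
[1.2.2] NOT true = false
[1.2] true → false = false
[1.3.3] true OR true = true
[1.3] true OR true OR true = true
[1] exactly-one(false, false, true) = true
[root] NOT true = false
Overall: false → rejected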